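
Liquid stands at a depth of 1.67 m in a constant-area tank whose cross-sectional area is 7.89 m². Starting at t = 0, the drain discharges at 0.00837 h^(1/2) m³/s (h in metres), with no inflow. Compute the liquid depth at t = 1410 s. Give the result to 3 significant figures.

0.296 m

Accumulation of liquid (constant cross-section A): A dh/dt = −0.00837 √h.
∫ h^(−1/2) dh = −(0.00837/A) ∫ dt, giving 2√h = 2√h₀ − (0.00837/A) t.
√h = √1.67 − 0.00837·1410/(2·7.89) = 1.2923 − 0.74789 = 0.54440.
h = 0.54440² = 0.29637 m.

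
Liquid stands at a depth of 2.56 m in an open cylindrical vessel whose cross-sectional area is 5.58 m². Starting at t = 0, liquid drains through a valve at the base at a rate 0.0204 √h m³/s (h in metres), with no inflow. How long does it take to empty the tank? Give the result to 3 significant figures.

875 s

Mass balance (ρ constant): A dh/dt = −0.0204 √h.
∫ h^(−1/2) dh = −(0.0204/A) ∫ dt, giving 2√h = 2√h₀ − (0.0204/A) t.
Set h = 0: 2√h₀ = (0.0204/A) t_empty ⇒ t_empty = 2A√h₀/0.0204.
t_empty = 2·5.58·√2.56/0.0204 = 11.160·1.6000/0.0204 = 875.29 s.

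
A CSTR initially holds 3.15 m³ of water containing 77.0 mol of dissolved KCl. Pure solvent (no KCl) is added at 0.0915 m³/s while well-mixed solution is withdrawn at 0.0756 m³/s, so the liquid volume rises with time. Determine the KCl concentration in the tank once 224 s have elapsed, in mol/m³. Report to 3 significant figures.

0.315 mol/m³

Let m(t) be the amount of KCl. Volume: V(t) = V₀ + (Q_in − Q_out) t = 3.15 + 0.015900 t; V(224) = 6.7116 m³.
Solute balance: dm/dt = 0 − Q_out C = −Q_out m/V(t).
dm/m = −Q_out dt/(V₀ + 0.015900 t); integrating gives ln(m/m₀) = −(Q_out/(Q_in−Q_out)) ln(V/V₀).
m = m₀ (V₀/V)^(Q_out/(Q_in−Q_out)) = 77.0 × (3.15/6.7116)^(4.7547) = 2.1110 mol.
C = m/V = 2.1110/6.7116 = 0.31453 mol/m³.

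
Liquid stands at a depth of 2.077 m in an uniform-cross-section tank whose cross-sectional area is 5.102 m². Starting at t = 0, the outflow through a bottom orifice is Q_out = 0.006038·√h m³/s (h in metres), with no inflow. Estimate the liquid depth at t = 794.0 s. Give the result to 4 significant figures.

A dh/dt = −Q_out = −0.006038 √h.
∫ h^(−1/2) dh = −(0.006038/A) ∫ dt, giving 2√h = 2√h₀ − (0.006038/A) t.
√h = √2.077 − 0.006038·794.0/(2·5.102) = 1.44118 − 0.469833 = 0.971347.
h = 0.971347² = 0.943516 m.

0.9435 m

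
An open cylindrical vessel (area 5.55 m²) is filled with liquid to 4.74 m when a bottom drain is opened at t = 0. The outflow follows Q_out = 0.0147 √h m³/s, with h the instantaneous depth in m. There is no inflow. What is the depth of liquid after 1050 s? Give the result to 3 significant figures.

0.619 m

With no inflow, A dh/dt = −0.0147 √h.
Separate and integrate: 2(√h − √h₀) = −(0.0147/A) t.
√h = √4.74 − 0.0147·1050/(2·5.55) = 2.1772 − 1.3905 = 0.78661.
h = 0.78661² = 0.61876 m.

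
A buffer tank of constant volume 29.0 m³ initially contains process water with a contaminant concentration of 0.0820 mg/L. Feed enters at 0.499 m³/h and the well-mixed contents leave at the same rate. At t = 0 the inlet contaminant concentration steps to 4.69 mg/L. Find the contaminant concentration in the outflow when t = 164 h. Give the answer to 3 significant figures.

4.42 mg/L

Mass balance on the solute (V constant): V dC/dt = Q(C_in − C).
So dC/dt = (C_in − C)/τ with τ = V/Q = 29.0/0.499 = 58.116 h.
Integrating: C(t) = C_in + (C₀ − C_in) e^(−t/τ).
C(164) = 4.69 + (0.0820 − 4.69)·e^(−164/58.116) = 4.69 + (-4.6080)·0.059491 = 4.4159 mg/L.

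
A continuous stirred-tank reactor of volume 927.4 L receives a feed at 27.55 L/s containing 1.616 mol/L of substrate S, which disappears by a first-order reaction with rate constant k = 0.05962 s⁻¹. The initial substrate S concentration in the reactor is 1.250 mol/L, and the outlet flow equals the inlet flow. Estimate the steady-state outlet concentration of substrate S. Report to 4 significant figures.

0.5374 mol/L

Accumulation = in − out − consumed: V dC/dt = Q C_in − Q C − k V C.
At steady state: 0 = Q C_in − (Q + kV) C_ss, so C_ss = Q C_in/(Q + kV).
C_ss = 27.55·1.616/(27.55 + 0.05962·927.4) = 44.5208/82.8416 = 0.537421 mol/L.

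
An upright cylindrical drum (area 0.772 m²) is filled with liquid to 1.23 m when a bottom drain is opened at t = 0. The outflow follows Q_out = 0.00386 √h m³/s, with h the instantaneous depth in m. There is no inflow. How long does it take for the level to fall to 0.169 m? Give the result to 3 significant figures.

Accumulation of liquid (constant cross-section A): A dh/dt = −0.00386 √h.
Separate and integrate: 2(√h − √h₀) = −(0.00386/A) t.
t = 2A(√h₀ − √h)/0.00386 = 2·0.772·(√1.23 − √0.169)/0.00386
  = 1.5440 × (1.1091 − 0.41110) / 0.00386 = 279.18 s.

279 s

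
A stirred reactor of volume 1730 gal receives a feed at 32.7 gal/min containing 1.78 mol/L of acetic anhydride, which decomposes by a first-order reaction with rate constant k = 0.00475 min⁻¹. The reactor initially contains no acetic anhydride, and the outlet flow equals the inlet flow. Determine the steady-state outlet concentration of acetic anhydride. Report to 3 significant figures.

1.42 mol/L

V dC/dt = Q(C_in − C) − k V C.
Steady state (dC/dt = 0): C_ss = Q C_in/(Q + kV) = C_in/(1 + kV/Q).
C_ss = 32.7·1.78/(32.7 + 0.00475·1730) = 58.206/40.918 = 1.4225 mol/L.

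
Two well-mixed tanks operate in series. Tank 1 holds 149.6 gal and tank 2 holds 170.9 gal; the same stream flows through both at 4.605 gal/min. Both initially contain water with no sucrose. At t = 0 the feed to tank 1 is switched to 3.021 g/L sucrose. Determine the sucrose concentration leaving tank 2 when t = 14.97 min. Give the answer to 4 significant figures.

0.2116 g/L

Species balance on tank i: dCᵢ/dt = (Cᵢ₋₁ − Cᵢ)/τᵢ with τᵢ = Vᵢ/Q.
τ₁ = 149.6/4.605 = 32.4864 min; τ₂ = 170.9/4.605 = 37.1118 min.
Tank 1: C₁ = C_in(1 − e^(−t/τ₁)). Tank 2 (τ₁ ≠ τ₂): C₂ = C_in[1 − (τ₁ e^(−t/τ₁) − τ₂ e^(−t/τ₂))/(τ₁ − τ₂)].
At t = 14.97: e^(−t/τ₁) = 0.630774, e^(−t/τ₂) = 0.668061.
C₂ = 3.021·[1 − (32.4864·0.630774 − 37.1118·0.668061)/(-4.62541)] = 3.021·0.0700516 = 0.211626 g/L.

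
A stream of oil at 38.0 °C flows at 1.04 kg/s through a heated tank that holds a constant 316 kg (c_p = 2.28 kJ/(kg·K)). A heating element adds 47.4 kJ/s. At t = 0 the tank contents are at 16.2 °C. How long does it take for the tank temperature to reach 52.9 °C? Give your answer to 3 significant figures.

640 s

Heat balance on the well-mixed liquid: M c_p dT/dt = ṁ c_p (T_in − T) + 47.4.
τ = M/ṁ = 303.85 s; T_ss = T_in + Q̇/(ṁ c_p) = 57.990 °C.
T(t) = T_ss + (T₀ − T_ss) e^(−t/τ). Set T = 52.9:
e^(−t/τ) = (52.9 − 57.990)/(16.2 − 57.990) = 0.12180
t = −303.85 · ln(0.12180) = 639.72 s.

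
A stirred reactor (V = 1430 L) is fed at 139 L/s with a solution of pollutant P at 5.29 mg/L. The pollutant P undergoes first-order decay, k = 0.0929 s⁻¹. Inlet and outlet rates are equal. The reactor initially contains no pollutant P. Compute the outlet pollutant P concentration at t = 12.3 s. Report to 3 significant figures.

Accumulation = in − out − consumed: V dC/dt = Q C_in − Q C − k V C.
dC/dt = (Q/V) C_in − (Q/V + k) C; effective rate a = Q/V + k = 0.097203 + 0.0929 = 0.19010 s⁻¹.
C_ss = Q C_in/(Q + kV) = 2.7049 mg/L; C(t) = C_ss + (C₀ − C_ss) e^(−a t).
C(12.3) = 2.7049 + (-2.7049)·e^(−0.19010·12.3) = 2.7049 + (-2.7049)·0.096495 = 2.4439 mg/L.

2.44 mg/L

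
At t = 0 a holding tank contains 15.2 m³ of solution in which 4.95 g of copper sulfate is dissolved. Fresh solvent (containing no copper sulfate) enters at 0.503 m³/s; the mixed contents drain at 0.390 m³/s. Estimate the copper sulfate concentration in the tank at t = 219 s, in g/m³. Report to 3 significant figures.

0.00441 g/m³

Let m(t) be the amount of copper sulfate. Volume: V(t) = V₀ + (Q_in − Q_out) t = 15.2 + 0.11300 t; V(219) = 39.947 m³.
Species balance (pure solvent in): dm/dt = −Q_out · m/V(t).
dm/m = −Q_out dt/(V₀ + 0.11300 t); integrating gives ln(m/m₀) = −(Q_out/(Q_in−Q_out)) ln(V/V₀).
m = m₀ (V₀/V)^(Q_out/(Q_in−Q_out)) = 4.95 × (15.2/39.947)^(3.4513) = 0.17631 g.
C = m/V = 0.17631/39.947 = 0.0044137 g/m³.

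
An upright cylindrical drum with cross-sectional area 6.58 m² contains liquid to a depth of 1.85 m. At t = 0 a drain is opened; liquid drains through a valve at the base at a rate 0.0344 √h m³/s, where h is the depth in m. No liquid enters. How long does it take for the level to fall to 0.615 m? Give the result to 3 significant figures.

220 s

With no inflow, A dh/dt = −0.0344 √h.
Separate and integrate: 2(√h − √h₀) = −(0.0344/A) t.
t = 2A(√h₀ − √h)/0.0344 = 2·6.58·(√1.85 − √0.615)/0.0344
  = 13.160 × (1.3601 − 0.78422) / 0.0344 = 220.33 s.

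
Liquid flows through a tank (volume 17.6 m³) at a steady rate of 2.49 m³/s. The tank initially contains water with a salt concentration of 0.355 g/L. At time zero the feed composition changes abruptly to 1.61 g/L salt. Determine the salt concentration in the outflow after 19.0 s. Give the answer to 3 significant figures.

1.52 g/L

Species balance on the tank: V dC/dt = Q(C_in − C).
So dC/dt = (C_in − C)/τ with τ = V/Q = 17.6/2.49 = 7.0683 s.
This is linear first-order; C(t) = C_in + (C₀ − C_in) e^(−t/τ).
C(19.0) = 1.61 + (0.355 − 1.61)·e^(−19.0/7.0683) = 1.61 + (-1.2550)·0.068012 = 1.5246 g/L.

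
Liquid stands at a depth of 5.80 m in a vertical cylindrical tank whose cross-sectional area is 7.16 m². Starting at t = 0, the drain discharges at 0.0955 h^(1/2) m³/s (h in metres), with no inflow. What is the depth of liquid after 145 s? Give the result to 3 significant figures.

2.08 m

Unsteady balance on liquid volume: A dh/dt = −0.0955 √h.
This is separable: 2 d(√h)/dt = −0.0955/A, so √h = √h₀ − (0.0955/(2A)) t.
√h = √5.80 − 0.0955·145/(2·7.16) = 2.4083 − 0.96700 = 1.4413.
h = 1.4413² = 2.0774 m.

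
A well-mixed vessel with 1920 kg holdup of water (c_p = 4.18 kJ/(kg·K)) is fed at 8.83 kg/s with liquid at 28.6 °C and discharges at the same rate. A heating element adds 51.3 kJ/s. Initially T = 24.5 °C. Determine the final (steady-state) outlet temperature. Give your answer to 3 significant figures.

Heat balance on the well-mixed liquid: M c_p dT/dt = ṁ c_p (T_in − T) + 51.3.
At steady state dT/dt = 0 ⇒ T_ss = T_in + Q̇/(ṁ c_p) = 28.6 + 51.3/(8.83·4.18) = 29.990 °C.

30.0 °C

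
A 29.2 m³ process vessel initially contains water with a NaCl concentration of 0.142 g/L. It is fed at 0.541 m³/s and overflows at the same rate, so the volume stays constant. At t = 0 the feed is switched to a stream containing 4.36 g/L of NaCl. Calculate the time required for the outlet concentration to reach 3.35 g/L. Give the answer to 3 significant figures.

Species balance: V dC/dt = Q(C_in − C) ⇒ τ = V/Q = 53.974 s.
C(t) = C_in + (C₀ − C_in) e^(−t/τ). Set C = 3.35 and solve for t:
e^(−t/τ) = (C − C_in)/(C₀ − C_in) = (3.35 − 4.36)/(0.142 − 4.36) = 0.23945
t = −τ ln(…) = 53.974 × 1.4294 = 77.151 s.

77.2 s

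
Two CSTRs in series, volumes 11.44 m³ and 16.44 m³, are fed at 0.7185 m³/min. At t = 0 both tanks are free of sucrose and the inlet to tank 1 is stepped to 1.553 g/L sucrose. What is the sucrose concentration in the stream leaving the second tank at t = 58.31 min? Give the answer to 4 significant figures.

Time constants: τᵢ = Vᵢ/Q for each well-mixed tank.
τ₁ = 11.44/0.7185 = 15.9221 min; τ₂ = 16.44/0.7185 = 22.8810 min.
Tank 1: C₁ = C_in(1 − e^(−t/τ₁)). Tank 2 (τ₁ ≠ τ₂): C₂ = C_in[1 − (τ₁ e^(−t/τ₁) − τ₂ e^(−t/τ₂))/(τ₁ − τ₂)].
At t = 58.31: e^(−t/τ₁) = 0.0256756, e^(−t/τ₂) = 0.0782065.
C₂ = 1.553·[1 − (15.9221·0.0256756 − 22.8810·0.0782065)/(-6.95894)] = 1.553·0.801603 = 1.24489 g/L.

1.245 g/L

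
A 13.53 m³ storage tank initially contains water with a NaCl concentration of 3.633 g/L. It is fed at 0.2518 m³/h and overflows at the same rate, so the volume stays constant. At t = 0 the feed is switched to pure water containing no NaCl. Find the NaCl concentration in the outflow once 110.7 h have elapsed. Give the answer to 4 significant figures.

Species balance on the tank: V dC/dt = Q(C_in − C).
Rewrite as dC/dt + C/τ = C_in/τ, τ = V/Q = 53.7331 h.
Integrating: C(t) = C_in + (C₀ − C_in) e^(−t/τ).
C(110.7) = 0 + (3.633 − 0)·e^(−110.7/53.7331) = 0 + (3.63300)·0.127431 = 0.462956 g/L.

0.4630 g/L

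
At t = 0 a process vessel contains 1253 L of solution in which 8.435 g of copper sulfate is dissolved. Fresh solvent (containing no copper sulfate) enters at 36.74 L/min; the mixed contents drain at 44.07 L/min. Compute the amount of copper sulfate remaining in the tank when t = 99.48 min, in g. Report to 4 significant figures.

Total volume: dV/dt = Q_in − Q_out = -7.33000 L/min, so V(t) = 1253 − 7.33000 t and V(99.48) = 523.812 L.
No copper sulfate enters, so dm/dt = −Q_out · (m/V).
Separate: dm/m = −Q_out dt/V(t) ⇒ ln(m/m₀) = −(Q_out/(Q_in−Q_out)) ln(V/V₀).
m = m₀ (V₀/V)^(Q_out/(Q_in−Q_out)) = 8.435 × (1253/523.812)^(-6.01228) = 0.0445429 g.

0.04454 g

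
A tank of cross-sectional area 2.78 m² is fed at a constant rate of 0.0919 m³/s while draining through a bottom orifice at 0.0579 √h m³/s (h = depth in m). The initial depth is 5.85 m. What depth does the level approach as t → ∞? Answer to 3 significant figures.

Level balance: A dh/dt = 0.0919 − 0.0579 √h. Setting dh/dt = 0:
Q_in = 0.0579 √h_ss ⇒ √h_ss = 0.0919/0.0579 = 1.5872.
h_ss = 1.5872² = 2.5193 m. (Since h₀ = 5.85 m > h_ss, the level will fall toward this value.)

2.52 m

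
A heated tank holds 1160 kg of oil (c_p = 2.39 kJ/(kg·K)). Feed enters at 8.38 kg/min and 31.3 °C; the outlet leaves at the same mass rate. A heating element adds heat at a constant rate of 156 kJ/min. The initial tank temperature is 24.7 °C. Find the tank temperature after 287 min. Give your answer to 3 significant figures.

37.3 °C

First-law balance (no shaft work): M c_p dT/dt = ṁ c_p (T_in − T) + 156.
Rearrange: dT/dt = (T_ss − T)/τ with τ = M/ṁ = 138.42 min and T_ss = T_in + Q̇/(ṁ c_p) = 39.089 °C.
Integrating: T(t) = T_ss + (T₀ − T_ss) e^(−t/τ).
T(287) = 39.089 + (-14.389)·e^(−287/138.42) = 39.089 + (-14.389)·0.12577 = 37.279 °C.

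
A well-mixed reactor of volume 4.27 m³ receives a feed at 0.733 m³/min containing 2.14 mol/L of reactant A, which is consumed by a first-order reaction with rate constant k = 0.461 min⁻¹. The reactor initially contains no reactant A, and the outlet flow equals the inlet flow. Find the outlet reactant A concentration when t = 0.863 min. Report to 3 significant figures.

0.244 mol/L

Species balance: V dC/dt = Q C_in − Q C − k V C.
This is linear with rate a = Q/V + k = 0.63266 min⁻¹.
C_ss = Q C_in/(Q + kV) = 0.58065 mol/L; C(t) = C_ss + (C₀ − C_ss) e^(−a t).
C(0.863) = 0.58065 + (-0.58065)·e^(−0.63266·0.863) = 0.58065 + (-0.58065)·0.57927 = 0.24430 mol/L.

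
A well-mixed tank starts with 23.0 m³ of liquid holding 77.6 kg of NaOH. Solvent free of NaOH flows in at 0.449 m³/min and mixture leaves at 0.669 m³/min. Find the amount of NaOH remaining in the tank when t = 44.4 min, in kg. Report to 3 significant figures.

Total volume: dV/dt = Q_in − Q_out = -0.22000 m³/min, so V(t) = 23.0 − 0.22000 t and V(44.4) = 13.232 m³.
No NaOH enters, so dm/dt = −Q_out · (m/V).
Separate: dm/m = −Q_out dt/V(t) ⇒ ln(m/m₀) = −(Q_out/(Q_in−Q_out)) ln(V/V₀).
m = m₀ (V₀/V)^(Q_out/(Q_in−Q_out)) = 77.6 × (23.0/13.232)^(-3.0409) = 14.445 kg.

14.4 kg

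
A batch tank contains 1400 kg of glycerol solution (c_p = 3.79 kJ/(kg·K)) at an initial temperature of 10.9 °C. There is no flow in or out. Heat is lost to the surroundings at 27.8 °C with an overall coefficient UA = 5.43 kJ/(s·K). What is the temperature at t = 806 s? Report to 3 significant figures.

20.4 °C

Lumped-capacitance energy balance: M c_p dT/dt = UA(T_amb − T).
dT/dt = (T_ss − T)/τ with T_ss = T_amb = 27.800 °C, τ = M c_p/UA = 1400·3.79/5.43 = 977.16 s.
Solution: T(t) = T_ss + (T₀ − T_ss) e^(−t/τ).
T(806) = 27.800 + (-16.900)·0.43831 = 20.393 °C.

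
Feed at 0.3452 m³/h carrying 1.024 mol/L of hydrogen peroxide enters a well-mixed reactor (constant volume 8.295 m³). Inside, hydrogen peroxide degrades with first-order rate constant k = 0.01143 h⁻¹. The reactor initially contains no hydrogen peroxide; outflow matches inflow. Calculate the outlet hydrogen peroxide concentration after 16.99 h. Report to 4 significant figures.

Accumulation = in − out − consumed: V dC/dt = Q C_in − Q C − k V C.
This is linear with rate a = Q/V + k = 0.0530454 h⁻¹.
C_ss = Q C_in/(Q + kV) = 0.803353 mol/L; C(t) = C_ss + (C₀ − C_ss) e^(−a t).
C(16.99) = 0.803353 + (-0.803353)·e^(−0.0530454·16.99) = 0.803353 + (-0.803353)·0.406065 = 0.477139 mol/L.

0.4771 mol/L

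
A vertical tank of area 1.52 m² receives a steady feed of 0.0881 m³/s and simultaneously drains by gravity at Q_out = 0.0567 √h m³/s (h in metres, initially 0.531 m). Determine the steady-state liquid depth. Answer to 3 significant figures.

2.41 m

A dh/dt = Q_in − 0.0567 √h. Steady state requires inflow = outflow:
Q_in = 0.0567 √h_ss ⇒ √h_ss = 0.0881/0.0567 = 1.5538.
h_ss = 1.5538² = 2.4143 m. (Since h₀ = 0.531 m < h_ss, the level will rise toward this value.)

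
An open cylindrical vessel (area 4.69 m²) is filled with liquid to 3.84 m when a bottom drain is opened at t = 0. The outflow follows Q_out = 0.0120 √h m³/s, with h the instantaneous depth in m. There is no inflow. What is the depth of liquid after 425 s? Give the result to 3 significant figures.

2.00 m

With no inflow, A dh/dt = −0.0120 √h.
∫ h^(−1/2) dh = −(0.0120/A) ∫ dt, giving 2√h = 2√h₀ − (0.0120/A) t.
√h = √3.84 − 0.0120·425/(2·4.69) = 1.9596 − 0.54371 = 1.4159.
h = 1.4159² = 2.0047 m.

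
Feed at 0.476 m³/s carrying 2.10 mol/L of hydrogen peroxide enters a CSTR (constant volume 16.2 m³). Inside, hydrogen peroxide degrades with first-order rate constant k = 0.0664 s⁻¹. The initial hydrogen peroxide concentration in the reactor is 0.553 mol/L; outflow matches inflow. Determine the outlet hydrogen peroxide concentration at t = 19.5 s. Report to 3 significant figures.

Species balance: V dC/dt = Q C_in − Q C − k V C.
dC/dt = (Q/V) C_in − (Q/V + k) C; effective rate a = Q/V + k = 0.029383 + 0.0664 = 0.095783 s⁻¹.
C_ss = Q C_in/(Q + kV) = 0.64420 mol/L; C(t) = C_ss + (C₀ − C_ss) e^(−a t).
C(19.5) = 0.64420 + (-0.091205)·e^(−0.095783·19.5) = 0.64420 + (-0.091205)·0.15447 = 0.63012 mol/L.

0.630 mol/L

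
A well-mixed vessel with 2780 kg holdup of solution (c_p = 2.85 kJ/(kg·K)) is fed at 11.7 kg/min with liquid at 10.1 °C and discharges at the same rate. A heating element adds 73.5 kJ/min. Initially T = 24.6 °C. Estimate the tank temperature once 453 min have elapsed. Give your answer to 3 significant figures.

14.1 °C

Unsteady energy balance on the tank contents: M c_p dT/dt = ṁ c_p (T_in − T) + 73.5.
τ = M/ṁ = 237.61 min; T_ss = T_in + Q̇/(ṁ c_p) = 10.1 + 73.5/(11.7·2.85) = 12.304 °C.
This is linear first-order; T(t) = T_ss + (T₀ − T_ss) e^(−t/τ).
T(453) = 12.304 + (12.296)·e^(−453/237.61) = 12.304 + (12.296)·0.14860 = 14.131 °C.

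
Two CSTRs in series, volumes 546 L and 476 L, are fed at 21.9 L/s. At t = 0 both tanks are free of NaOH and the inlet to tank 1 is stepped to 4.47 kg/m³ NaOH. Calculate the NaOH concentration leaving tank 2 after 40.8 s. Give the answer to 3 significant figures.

Each tank obeys Vᵢ dCᵢ/dt = Q(Cᵢ₋₁ − Cᵢ), so τᵢ = Vᵢ/Q.
τ₁ = 546/21.9 = 24.932 s; τ₂ = 476/21.9 = 21.735 s.
Tank 1: C₁ = C_in(1 − e^(−t/τ₁)). Tank 2 (τ₁ ≠ τ₂): C₂ = C_in[1 − (τ₁ e^(−t/τ₁) − τ₂ e^(−t/τ₂))/(τ₁ − τ₂)].
At t = 40.8: e^(−t/τ₁) = 0.19466, e^(−t/τ₂) = 0.15303.
C₂ = 4.47·[1 − (24.932·0.19466 − 21.735·0.15303)/(3.1963)] = 4.47·0.52221 = 2.3343 kg/m³.

2.33 kg/m³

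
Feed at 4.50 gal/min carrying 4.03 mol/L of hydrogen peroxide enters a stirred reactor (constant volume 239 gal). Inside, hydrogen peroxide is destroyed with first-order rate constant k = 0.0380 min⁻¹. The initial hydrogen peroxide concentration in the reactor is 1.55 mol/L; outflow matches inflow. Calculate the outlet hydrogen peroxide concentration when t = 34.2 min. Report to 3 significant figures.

Accumulation = in − out − consumed: V dC/dt = Q C_in − Q C − k V C.
dC/dt = (Q/V) C_in − (Q/V + k) C; effective rate a = Q/V + k = 0.018828 + 0.0380 = 0.056828 min⁻¹.
C_ss = Q C_in/(Q + kV) = 1.3352 mol/L; C(t) = C_ss + (C₀ − C_ss) e^(−a t).
C(34.2) = 1.3352 + (0.21478)·e^(−0.056828·34.2) = 1.3352 + (0.21478)·0.14320 = 1.3660 mol/L.

1.37 mol/L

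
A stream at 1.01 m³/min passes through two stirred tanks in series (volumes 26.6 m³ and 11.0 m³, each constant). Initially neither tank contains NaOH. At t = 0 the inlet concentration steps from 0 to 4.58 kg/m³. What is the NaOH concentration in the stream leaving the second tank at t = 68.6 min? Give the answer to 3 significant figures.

4.01 kg/m³

Each tank obeys Vᵢ dCᵢ/dt = Q(Cᵢ₋₁ − Cᵢ), so τᵢ = Vᵢ/Q.
τ₁ = 26.6/1.01 = 26.337 min; τ₂ = 11.0/1.01 = 10.891 min.
Solving the cascade with C₁(0)=C₂(0)=0 gives C₂(t) = C_in[1 − (τ₁ e^(−t/τ₁) − τ₂ e^(−t/τ₂))/(τ₁ − τ₂)].
At t = 68.6: e^(−t/τ₁) = 0.073923, e^(−t/τ₂) = 0.0018386.
C₂ = 4.58·[1 − (26.337·0.073923 − 10.891·0.0018386)/(15.446)] = 4.58·0.87525 = 4.0086 kg/m³.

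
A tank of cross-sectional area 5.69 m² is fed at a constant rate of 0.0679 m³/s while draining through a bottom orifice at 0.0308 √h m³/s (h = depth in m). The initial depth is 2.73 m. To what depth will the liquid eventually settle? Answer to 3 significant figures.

4.86 m

A dh/dt = Q_in − 0.0308 √h. Steady state requires inflow = outflow:
Q_in = 0.0308 √h_ss ⇒ √h_ss = 0.0679/0.0308 = 2.2045.
h_ss = 2.2045² = 4.8600 m. (Since h₀ = 2.73 m < h_ss, the level will rise toward this value.)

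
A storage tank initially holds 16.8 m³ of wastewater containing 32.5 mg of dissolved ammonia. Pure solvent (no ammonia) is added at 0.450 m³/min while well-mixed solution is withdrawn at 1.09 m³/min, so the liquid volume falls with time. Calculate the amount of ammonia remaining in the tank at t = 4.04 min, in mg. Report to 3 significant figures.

Total volume: dV/dt = Q_in − Q_out = -0.64000 m³/min, so V(t) = 16.8 − 0.64000 t and V(4.04) = 14.214 m³.
Species balance (pure solvent in): dm/dt = −Q_out · m/V(t).
Separate: dm/m = −Q_out dt/V(t) ⇒ ln(m/m₀) = −(Q_out/(Q_in−Q_out)) ln(V/V₀).
m = m₀ (V₀/V)^(Q_out/(Q_in−Q_out)) = 32.5 × (16.8/14.214)^(-1.7031) = 24.449 mg.

24.4 mg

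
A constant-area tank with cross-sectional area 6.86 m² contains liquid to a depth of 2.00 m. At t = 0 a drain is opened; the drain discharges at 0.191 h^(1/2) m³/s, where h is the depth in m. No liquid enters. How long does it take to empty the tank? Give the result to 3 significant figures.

102 s

A dh/dt = −Q_out = −0.191 √h.
Separate and integrate: 2(√h − √h₀) = −(0.191/A) t.
Tank is empty when √h = 0: t_empty = 2A√h₀/0.191.
t_empty = 2·6.86·√2.00/0.191 = 13.720·1.4142/0.191 = 101.59 s.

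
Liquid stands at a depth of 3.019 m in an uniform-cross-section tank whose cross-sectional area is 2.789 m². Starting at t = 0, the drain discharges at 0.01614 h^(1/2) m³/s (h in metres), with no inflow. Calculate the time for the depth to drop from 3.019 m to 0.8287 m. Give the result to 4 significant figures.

285.9 s

With no inflow, A dh/dt = −0.01614 √h.
Separate and integrate: 2(√h − √h₀) = −(0.01614/A) t.
t = 2A(√h₀ − √h)/0.01614 = 2·2.789·(√3.019 − √0.8287)/0.01614
  = 5.57800 × (1.73753 − 0.910330) / 0.01614 = 285.880 s.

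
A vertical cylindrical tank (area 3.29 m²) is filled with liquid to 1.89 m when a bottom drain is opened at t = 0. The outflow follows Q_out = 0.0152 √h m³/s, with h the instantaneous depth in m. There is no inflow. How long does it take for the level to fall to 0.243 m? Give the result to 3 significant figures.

A dh/dt = −Q_out = −0.0152 √h.
Separate and integrate: 2(√h − √h₀) = −(0.0152/A) t.
t = 2A(√h₀ − √h)/0.0152 = 2·3.29·(√1.89 − √0.243)/0.0152
  = 6.5800 × (1.3748 − 0.49295) / 0.0152 = 381.74 s.

382 s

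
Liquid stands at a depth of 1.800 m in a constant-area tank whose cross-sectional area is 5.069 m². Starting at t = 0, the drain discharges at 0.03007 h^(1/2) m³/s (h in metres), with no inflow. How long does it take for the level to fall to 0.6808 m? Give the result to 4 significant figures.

With no inflow, A dh/dt = −0.03007 √h.
This is separable: 2 d(√h)/dt = −0.03007/A, so √h = √h₀ − (0.03007/(2A)) t.
t = 2A(√h₀ − √h)/0.03007 = 2·5.069·(√1.800 − √0.6808)/0.03007
  = 10.1380 × (1.34164 − 0.825106) / 0.03007 = 174.148 s.

174.1 s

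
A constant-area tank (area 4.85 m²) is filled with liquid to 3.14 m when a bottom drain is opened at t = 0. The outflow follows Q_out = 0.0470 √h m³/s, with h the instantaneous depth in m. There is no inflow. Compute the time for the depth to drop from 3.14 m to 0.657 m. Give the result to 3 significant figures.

With no inflow, A dh/dt = −0.0470 √h.
Separate and integrate: 2(√h − √h₀) = −(0.0470/A) t.
t = 2A(√h₀ − √h)/0.0470 = 2·4.85·(√3.14 − √0.657)/0.0470
  = 9.7000 × (1.7720 − 0.81056) / 0.0470 = 198.43 s.

198 s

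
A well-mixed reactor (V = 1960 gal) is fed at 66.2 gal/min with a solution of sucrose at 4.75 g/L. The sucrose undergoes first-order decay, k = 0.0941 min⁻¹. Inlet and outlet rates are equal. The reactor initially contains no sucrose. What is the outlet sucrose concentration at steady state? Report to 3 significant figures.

Species balance: V dC/dt = Q C_in − Q C − k V C.
At steady state: 0 = Q C_in − (Q + kV) C_ss, so C_ss = Q C_in/(Q + kV).
C_ss = 66.2·4.75/(66.2 + 0.0941·1960) = 314.45/250.64 = 1.2546 g/L.

1.25 g/L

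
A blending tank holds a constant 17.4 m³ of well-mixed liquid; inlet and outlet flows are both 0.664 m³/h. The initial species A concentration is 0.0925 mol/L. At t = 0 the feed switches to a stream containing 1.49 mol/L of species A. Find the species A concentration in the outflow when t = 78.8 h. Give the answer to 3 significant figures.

Transient balance on the dissolved component: V dC/dt = Q(C_in − C).
Rewrite as dC/dt + C/τ = C_in/τ, τ = V/Q = 26.205 h.
Solution: C(t) = C_in + (C₀ − C_in) e^(−t/τ).
C(78.8) = 1.49 + (0.0925 − 1.49)·e^(−78.8/26.205) = 1.49 + (-1.3975)·0.049436 = 1.4209 mol/L.

1.42 mol/L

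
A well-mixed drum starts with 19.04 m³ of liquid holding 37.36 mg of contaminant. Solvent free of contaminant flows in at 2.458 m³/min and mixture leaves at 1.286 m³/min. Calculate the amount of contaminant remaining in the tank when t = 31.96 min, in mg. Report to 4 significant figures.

Let m(t) be the amount of contaminant. Volume: V(t) = V₀ + (Q_in − Q_out) t = 19.04 + 1.17200 t; V(31.96) = 56.4971 m³.
No contaminant enters, so dm/dt = −Q_out · (m/V).
Separate: dm/m = −Q_out dt/V(t) ⇒ ln(m/m₀) = −(Q_out/(Q_in−Q_out)) ln(V/V₀).
m = m₀ (V₀/V)^(Q_out/(Q_in−Q_out)) = 37.36 × (19.04/56.4971)^(1.09727) = 11.3266 mg.

11.33 mg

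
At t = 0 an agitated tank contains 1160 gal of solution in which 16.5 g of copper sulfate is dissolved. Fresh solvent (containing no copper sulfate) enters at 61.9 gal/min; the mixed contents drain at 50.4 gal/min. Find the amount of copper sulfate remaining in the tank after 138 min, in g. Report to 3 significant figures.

Let m(t) be the amount of copper sulfate. Volume: V(t) = V₀ + (Q_in − Q_out) t = 1160 + 11.500 t; V(138) = 2747.0 gal.
Species balance (pure solvent in): dm/dt = −Q_out · m/V(t).
Separate: dm/m = −Q_out dt/V(t) ⇒ ln(m/m₀) = −(Q_out/(Q_in−Q_out)) ln(V/V₀).
m = m₀ (V₀/V)^(Q_out/(Q_in−Q_out)) = 16.5 × (1160/2747.0)^(4.3826) = 0.37725 g.

0.377 g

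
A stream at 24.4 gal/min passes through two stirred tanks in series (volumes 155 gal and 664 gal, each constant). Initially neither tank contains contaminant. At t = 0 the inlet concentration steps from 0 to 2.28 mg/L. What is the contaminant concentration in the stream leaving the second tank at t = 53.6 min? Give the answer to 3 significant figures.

Time constants: τᵢ = Vᵢ/Q for each well-mixed tank.
τ₁ = 155/24.4 = 6.3525 min; τ₂ = 664/24.4 = 27.213 min.
Solving the cascade with C₁(0)=C₂(0)=0 gives C₂(t) = C_in[1 − (τ₁ e^(−t/τ₁) − τ₂ e^(−t/τ₂))/(τ₁ − τ₂)].
At t = 53.6: e^(−t/τ₁) = 0.00021655, e^(−t/τ₂) = 0.13951.
C₂ = 2.28·[1 − (6.3525·0.00021655 − 27.213·0.13951)/(-20.861)] = 2.28·0.81808 = 1.8652 mg/L.

1.87 mg/L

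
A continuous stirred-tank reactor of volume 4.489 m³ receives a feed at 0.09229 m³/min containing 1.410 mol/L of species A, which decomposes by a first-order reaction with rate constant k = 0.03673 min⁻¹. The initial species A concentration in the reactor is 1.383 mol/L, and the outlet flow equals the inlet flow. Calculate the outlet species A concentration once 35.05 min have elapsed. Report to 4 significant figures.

0.6237 mol/L

Accumulation = in − out − consumed: V dC/dt = Q C_in − Q C − k V C.
This is linear with rate a = Q/V + k = 0.0572891 min⁻¹.
C_ss = Q C_in/(Q + kV) = 0.506002 mol/L; C(t) = C_ss + (C₀ − C_ss) e^(−a t).
C(35.05) = 0.506002 + (0.876998)·e^(−0.0572891·35.05) = 0.506002 + (0.876998)·0.134259 = 0.623746 mol/L.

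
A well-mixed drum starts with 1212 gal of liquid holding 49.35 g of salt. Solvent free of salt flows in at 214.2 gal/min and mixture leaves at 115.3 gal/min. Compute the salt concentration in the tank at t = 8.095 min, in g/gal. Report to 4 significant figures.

0.01358 g/gal

Total volume: dV/dt = Q_in − Q_out = 98.9000 gal/min, so V(t) = 1212 + 98.9000 t and V(8.095) = 2012.60 gal.
Species balance (pure solvent in): dm/dt = −Q_out · m/V(t).
dm/m = −Q_out dt/(V₀ + 98.9000 t); integrating gives ln(m/m₀) = −(Q_out/(Q_in−Q_out)) ln(V/V₀).
m = m₀ (V₀/V)^(Q_out/(Q_in−Q_out)) = 49.35 × (1212/2012.60)^(1.16582) = 27.3218 g.
C = m/V = 27.3218/2012.60 = 0.0135754 g/gal.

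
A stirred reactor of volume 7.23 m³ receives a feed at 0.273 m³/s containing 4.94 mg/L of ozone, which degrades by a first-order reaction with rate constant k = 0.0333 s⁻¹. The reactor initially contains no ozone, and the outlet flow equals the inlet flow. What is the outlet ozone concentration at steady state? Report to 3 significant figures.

2.63 mg/L

Accumulation = in − out − consumed: V dC/dt = Q C_in − Q C − k V C.
At steady state: 0 = Q C_in − (Q + kV) C_ss, so C_ss = Q C_in/(Q + kV).
C_ss = 0.273·4.94/(0.273 + 0.0333·7.23) = 1.3486/0.51376 = 2.6250 mg/L.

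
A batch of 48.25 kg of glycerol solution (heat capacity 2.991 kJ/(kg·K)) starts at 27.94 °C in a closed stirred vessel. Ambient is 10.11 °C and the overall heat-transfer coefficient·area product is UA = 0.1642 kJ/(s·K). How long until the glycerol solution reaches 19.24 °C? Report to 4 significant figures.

588.3 s

Lumped-capacitance energy balance: M c_p dT/dt = UA(T_amb − T).
τ = M c_p/UA = 878.902 s; T_ss = T_amb = 10.1100 °C.
T(t) = T_ss + (T₀ − T_ss)e^(−t/τ); set T = 19.24:
t = −τ ln[(T − T_ss)/(T₀ − T_ss)] = −878.902 · ln(0.512058) = 588.264 s.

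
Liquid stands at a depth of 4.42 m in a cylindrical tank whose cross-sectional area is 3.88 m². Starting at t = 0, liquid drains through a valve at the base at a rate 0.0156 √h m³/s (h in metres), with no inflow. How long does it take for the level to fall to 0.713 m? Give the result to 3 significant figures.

626 s

With no inflow, A dh/dt = −0.0156 √h.
Separate and integrate: 2(√h − √h₀) = −(0.0156/A) t.
t = 2A(√h₀ − √h)/0.0156 = 2·3.88·(√4.42 − √0.713)/0.0156
  = 7.7600 × (2.1024 − 0.84439) / 0.0156 = 625.77 s.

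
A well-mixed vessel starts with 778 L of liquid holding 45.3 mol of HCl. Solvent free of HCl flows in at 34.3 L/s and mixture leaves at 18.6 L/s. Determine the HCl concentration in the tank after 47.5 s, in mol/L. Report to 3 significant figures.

Let m(t) be the amount of HCl. Volume: V(t) = V₀ + (Q_in − Q_out) t = 778 + 15.700 t; V(47.5) = 1523.7 L.
Solute balance: dm/dt = 0 − Q_out C = −Q_out m/V(t).
Separate: dm/m = −Q_out dt/V(t) ⇒ ln(m/m₀) = −(Q_out/(Q_in−Q_out)) ln(V/V₀).
m = m₀ (V₀/V)^(Q_out/(Q_in−Q_out)) = 45.3 × (778/1523.7)^(1.1847) = 20.429 mol.
C = m/V = 20.429/1523.7 = 0.013407 mol/L.

0.0134 mol/L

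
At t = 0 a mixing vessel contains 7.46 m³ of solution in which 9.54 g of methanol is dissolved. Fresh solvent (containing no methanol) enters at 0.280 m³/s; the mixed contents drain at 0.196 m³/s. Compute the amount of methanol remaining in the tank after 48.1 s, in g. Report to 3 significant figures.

3.47 g

Total volume: dV/dt = Q_in − Q_out = 0.084000 m³/s, so V(t) = 7.46 + 0.084000 t and V(48.1) = 11.500 m³.
No methanol enters, so dm/dt = −Q_out · (m/V).
Separate: dm/m = −Q_out dt/V(t) ⇒ ln(m/m₀) = −(Q_out/(Q_in−Q_out)) ln(V/V₀).
m = m₀ (V₀/V)^(Q_out/(Q_in−Q_out)) = 9.54 × (7.46/11.500)^(2.3333) = 3.4749 g.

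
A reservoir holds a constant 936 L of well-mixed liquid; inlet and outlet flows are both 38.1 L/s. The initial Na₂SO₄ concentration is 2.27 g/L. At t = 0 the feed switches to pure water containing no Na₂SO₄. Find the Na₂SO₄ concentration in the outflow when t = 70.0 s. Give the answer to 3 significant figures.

Transient balance on the dissolved component: V dC/dt = Q(C_in − C).
Rewrite as dC/dt + C/τ = C_in/τ, τ = V/Q = 24.567 s.
This is linear first-order; C(t) = C_in + (C₀ − C_in) e^(−t/τ).
C(70.0) = 0 + (2.27 − 0)·e^(−70.0/24.567) = 0 + (2.2700)·0.057881 = 0.13139 g/L.

0.131 g/L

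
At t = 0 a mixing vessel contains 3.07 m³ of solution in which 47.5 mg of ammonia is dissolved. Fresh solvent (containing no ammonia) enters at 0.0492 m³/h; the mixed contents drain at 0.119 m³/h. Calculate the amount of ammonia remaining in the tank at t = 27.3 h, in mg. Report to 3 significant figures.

9.10 mg

Total volume: dV/dt = Q_in − Q_out = -0.069800 m³/h, so V(t) = 3.07 − 0.069800 t and V(27.3) = 1.1645 m³.
Species balance (pure solvent in): dm/dt = −Q_out · m/V(t).
Separate: dm/m = −Q_out dt/V(t) ⇒ ln(m/m₀) = −(Q_out/(Q_in−Q_out)) ln(V/V₀).
m = m₀ (V₀/V)^(Q_out/(Q_in−Q_out)) = 47.5 × (3.07/1.1645)^(-1.7049) = 9.0974 mg.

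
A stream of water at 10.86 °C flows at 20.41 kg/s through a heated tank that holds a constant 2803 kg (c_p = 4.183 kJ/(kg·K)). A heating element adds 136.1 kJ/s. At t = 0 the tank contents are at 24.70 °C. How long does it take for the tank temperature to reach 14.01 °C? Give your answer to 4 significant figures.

Unsteady energy balance on the tank contents: M c_p dT/dt = ṁ c_p (T_in − T) + 136.1.
τ = M/ṁ = 137.335 s; T_ss = T_in + Q̇/(ṁ c_p) = 12.4541 °C.
T(t) = T_ss + (T₀ − T_ss) e^(−t/τ). Set T = 14.01:
e^(−t/τ) = (14.01 − 12.4541)/(24.70 − 12.4541) = 0.127052
t = −137.335 · ln(0.127052) = 283.343 s.

283.3 s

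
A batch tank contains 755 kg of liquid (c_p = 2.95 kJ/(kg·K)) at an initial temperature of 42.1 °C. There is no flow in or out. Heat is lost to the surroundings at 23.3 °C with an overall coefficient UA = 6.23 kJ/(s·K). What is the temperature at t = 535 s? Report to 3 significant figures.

27.5 °C

Lumped-capacitance energy balance: M c_p dT/dt = UA(T_amb − T).
dT/dt = (T_ss − T)/τ with T_ss = T_amb = 23.300 °C, τ = M c_p/UA = 755·2.95/6.23 = 357.50 s.
Solution: T(t) = T_ss + (T₀ − T_ss) e^(−t/τ).
T(535) = 23.300 + (18.800)·0.22392 = 27.510 °C.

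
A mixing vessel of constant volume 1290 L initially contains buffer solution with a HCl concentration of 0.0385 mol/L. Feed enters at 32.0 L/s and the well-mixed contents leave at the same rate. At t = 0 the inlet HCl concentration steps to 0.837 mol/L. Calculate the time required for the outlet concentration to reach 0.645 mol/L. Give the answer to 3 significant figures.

Unsteady species balance (constant V, well mixed): V dC/dt = Q(C_in − C), so τ = V/Q = 40.312 s.
C(t) = C_in + (C₀ − C_in) e^(−t/τ). Set C = 0.645 and solve for t:
e^(−t/τ) = (C − C_in)/(C₀ − C_in) = (0.645 − 0.837)/(0.0385 − 0.837) = 0.24045
t = −τ ln(…) = 40.312 × 1.4252 = 57.455 s.

57.5 s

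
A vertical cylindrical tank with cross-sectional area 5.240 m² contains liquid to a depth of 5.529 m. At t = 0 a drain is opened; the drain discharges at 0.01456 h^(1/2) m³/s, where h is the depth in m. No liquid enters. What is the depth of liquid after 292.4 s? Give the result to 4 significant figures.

Mass balance (ρ constant): A dh/dt = −0.01456 √h.
Separate and integrate: 2(√h − √h₀) = −(0.01456/A) t.
√h = √5.529 − 0.01456·292.4/(2·5.240) = 2.35138 − 0.406235 = 1.94515.
h = 1.94515² = 3.78360 m.

3.784 m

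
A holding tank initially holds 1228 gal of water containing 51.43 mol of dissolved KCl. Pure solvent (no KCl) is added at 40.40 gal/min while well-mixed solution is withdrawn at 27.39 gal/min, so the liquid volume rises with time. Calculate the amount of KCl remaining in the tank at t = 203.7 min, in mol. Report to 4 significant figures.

4.569 mol

Total volume: dV/dt = Q_in − Q_out = 13.0100 gal/min, so V(t) = 1228 + 13.0100 t and V(203.7) = 3878.14 gal.
Solute balance: dm/dt = 0 − Q_out C = −Q_out m/V(t).
Separate: dm/m = −Q_out dt/V(t) ⇒ ln(m/m₀) = −(Q_out/(Q_in−Q_out)) ln(V/V₀).
m = m₀ (V₀/V)^(Q_out/(Q_in−Q_out)) = 51.43 × (1228/3878.14)^(2.10530) = 4.56852 mol.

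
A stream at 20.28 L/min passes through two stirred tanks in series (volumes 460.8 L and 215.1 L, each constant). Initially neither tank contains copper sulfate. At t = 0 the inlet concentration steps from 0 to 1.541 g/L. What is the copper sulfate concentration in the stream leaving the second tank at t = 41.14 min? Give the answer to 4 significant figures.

Each tank obeys Vᵢ dCᵢ/dt = Q(Cᵢ₋₁ − Cᵢ), so τᵢ = Vᵢ/Q.
τ₁ = 460.8/20.28 = 22.7219 min; τ₂ = 215.1/20.28 = 10.6065 min.
Solving the cascade with C₁(0)=C₂(0)=0 gives C₂(t) = C_in[1 − (τ₁ e^(−t/τ₁) − τ₂ e^(−t/τ₂))/(τ₁ − τ₂)].
At t = 41.14: e^(−t/τ₁) = 0.163558, e^(−t/τ₂) = 0.0206766.
C₂ = 1.541·[1 − (22.7219·0.163558 − 10.6065·0.0206766)/(12.1154)] = 1.541·0.711356 = 1.09620 g/L.

1.096 g/L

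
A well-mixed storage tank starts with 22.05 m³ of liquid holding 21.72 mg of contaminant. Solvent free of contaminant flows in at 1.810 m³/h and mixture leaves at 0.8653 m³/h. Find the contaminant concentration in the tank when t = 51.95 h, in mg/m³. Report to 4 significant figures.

Total volume: dV/dt = Q_in − Q_out = 0.944700 m³/h, so V(t) = 22.05 + 0.944700 t and V(51.95) = 71.1272 m³.
No contaminant enters, so dm/dt = −Q_out · (m/V).
dm/m = −Q_out dt/(V₀ + 0.944700 t); integrating gives ln(m/m₀) = −(Q_out/(Q_in−Q_out)) ln(V/V₀).
m = m₀ (V₀/V)^(Q_out/(Q_in−Q_out)) = 21.72 × (22.05/71.1272)^(0.915952) = 7.42988 mg.
C = m/V = 7.42988/71.1272 = 0.104459 mg/m³.

0.1045 mg/m³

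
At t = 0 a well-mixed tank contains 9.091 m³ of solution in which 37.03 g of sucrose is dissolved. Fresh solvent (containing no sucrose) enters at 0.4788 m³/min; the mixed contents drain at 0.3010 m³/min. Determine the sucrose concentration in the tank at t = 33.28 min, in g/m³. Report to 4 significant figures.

1.056 g/m³

Total volume: dV/dt = Q_in − Q_out = 0.177800 m³/min, so V(t) = 9.091 + 0.177800 t and V(33.28) = 15.0082 m³.
Solute balance: dm/dt = 0 − Q_out C = −Q_out m/V(t).
dm/m = −Q_out dt/(V₀ + 0.177800 t); integrating gives ln(m/m₀) = −(Q_out/(Q_in−Q_out)) ln(V/V₀).
m = m₀ (V₀/V)^(Q_out/(Q_in−Q_out)) = 37.03 × (9.091/15.0082)^(1.69291) = 15.8481 g.
C = m/V = 15.8481/15.0082 = 1.05597 g/m³.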